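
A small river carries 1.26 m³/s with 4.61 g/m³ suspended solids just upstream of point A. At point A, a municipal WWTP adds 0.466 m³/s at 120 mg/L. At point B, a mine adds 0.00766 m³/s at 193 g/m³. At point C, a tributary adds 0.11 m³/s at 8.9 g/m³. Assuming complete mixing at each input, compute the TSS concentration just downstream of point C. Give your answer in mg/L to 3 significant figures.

After input A: C = (1.26·4.61 + 0.466·120) / 1.726 = 35.76 mg/L.
After input B: C = (1.726·35.76 + 0.00766·193) / 1.734 = 36.46 mg/L.
After input C: C = (1.734·36.46 + 0.11·8.9) / 1.844 = 34.81 mg/L.

34.8 mg/L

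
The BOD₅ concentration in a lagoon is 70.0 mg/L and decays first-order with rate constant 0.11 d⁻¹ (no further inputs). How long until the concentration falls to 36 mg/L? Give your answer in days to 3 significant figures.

t = ln(C₀/C)/k = ln(70.0/36)/0.11 = 0.665/0.11 = 6.045 d.

6.05 d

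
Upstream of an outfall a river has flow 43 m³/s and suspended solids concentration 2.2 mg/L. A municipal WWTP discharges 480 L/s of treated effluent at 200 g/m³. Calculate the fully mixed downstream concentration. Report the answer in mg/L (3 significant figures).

480 L/s = 0.48 m³/s.
Flow-weighted mixing gives C = (0.48·200 + 43·2.2) / (0.48 + 43) = 190.6/43.48 = 4.384 mg/L.

4.38 mg/L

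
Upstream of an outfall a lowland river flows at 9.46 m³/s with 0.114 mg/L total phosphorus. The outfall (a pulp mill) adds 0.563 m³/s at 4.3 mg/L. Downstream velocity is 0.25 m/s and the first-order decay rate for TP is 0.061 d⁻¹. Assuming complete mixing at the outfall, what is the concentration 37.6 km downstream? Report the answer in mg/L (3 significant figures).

After complete mixing, C₀ = (0.563·4.3 + 9.46·0.114) / 10.02 = 0.3491 mg/L.
Travel time t = 3.76e+04 m / 0.25 m/s = 1.504e+05 s = 1.741 d.
C = 0.3491·exp(−0.061·1.741) = 0.3491·0.8993 = 0.314 mg/L.

0.314 mg/L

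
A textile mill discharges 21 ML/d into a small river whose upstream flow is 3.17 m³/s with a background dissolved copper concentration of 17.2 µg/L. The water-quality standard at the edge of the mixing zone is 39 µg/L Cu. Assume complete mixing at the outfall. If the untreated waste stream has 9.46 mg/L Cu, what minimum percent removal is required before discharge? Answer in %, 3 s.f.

21 ML/d = 0.2431 m³/s.
17.2 µg/L = 0.0172 mg/L.
39 µg/L = 0.039 mg/L.
Mass balance: 0.039·3.413 = 0.2431·Cₑ + 3.17·0.0172.
Cₑ = (0.1331 − 0.05452) / 0.2431 = 0.3233 mg/L.
Required removal = 1 − 0.3233/9.46 = 96.58 %.

96.6 %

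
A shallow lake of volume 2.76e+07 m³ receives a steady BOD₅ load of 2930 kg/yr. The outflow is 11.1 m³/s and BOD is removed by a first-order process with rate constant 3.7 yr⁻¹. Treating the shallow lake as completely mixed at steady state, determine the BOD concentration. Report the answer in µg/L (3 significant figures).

Outflow Q = 11.1 m³/s × 3.156e+07 s/yr = 3.503e+08 m³/yr.
Steady-state CSTR mass balance: W = Q·C + k·V·C, so C = W/(Q + kV).
Q + kV = 3.503e+08 + 3.7·2.76e+07 = 4.524e+08 m³/yr.
C = 2930/4.524e+08 = 6.476e-06 kg/m³ = 0.006476 mg/L = 6.476 µg/L.

6.48 µg/L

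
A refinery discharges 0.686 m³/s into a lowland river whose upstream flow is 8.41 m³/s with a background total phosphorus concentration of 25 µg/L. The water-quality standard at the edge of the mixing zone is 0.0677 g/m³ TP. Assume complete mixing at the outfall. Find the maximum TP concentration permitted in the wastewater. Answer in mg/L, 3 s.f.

25 µg/L = 0.025 mg/L.
Mass balance: 0.0677·9.096 = 0.686·Cₑ + 8.41·0.025.
Cₑ = (0.6158 − 0.2103) / 0.686 = 0.5912 mg/L.

0.591 mg/L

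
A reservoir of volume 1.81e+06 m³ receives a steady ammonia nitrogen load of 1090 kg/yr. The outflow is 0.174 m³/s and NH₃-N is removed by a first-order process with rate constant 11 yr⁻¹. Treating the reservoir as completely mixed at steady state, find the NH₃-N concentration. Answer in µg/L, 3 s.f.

42.9 µg/L

Outflow Q = 0.174 m³/s × 3.156e+07 s/yr = 5.491e+06 m³/yr.
Steady-state CSTR mass balance: W = Q·C + k·V·C, so C = W/(Q + kV).
Q + kV = 5.491e+06 + 11·1.81e+06 = 2.54e+07 m³/yr.
C = 1090/2.54e+07 = 4.291e-05 kg/m³ = 0.04291 mg/L = 42.91 µg/L.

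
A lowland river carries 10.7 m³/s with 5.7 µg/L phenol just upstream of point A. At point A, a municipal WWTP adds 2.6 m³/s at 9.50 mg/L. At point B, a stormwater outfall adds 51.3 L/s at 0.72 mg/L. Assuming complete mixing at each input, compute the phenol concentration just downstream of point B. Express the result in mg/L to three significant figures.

5.7 µg/L = 0.0057 mg/L.
After input A: C = (10.7·0.0057 + 2.6·9.5) / 13.3 = 1.862 mg/L.
51.3 L/s = 0.0513 m³/s.
After input B: C = (13.3·1.862 + 0.0513·0.72) / 13.35 = 1.857 mg/L.

1.86 mg/L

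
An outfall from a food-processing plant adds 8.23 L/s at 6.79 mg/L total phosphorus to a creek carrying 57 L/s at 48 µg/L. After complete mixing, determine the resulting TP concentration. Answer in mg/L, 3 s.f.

8.23 L/s = 0.00823 m³/s.
57 L/s = 0.057 m³/s.
48 µg/L = 0.048 mg/L.
By mass balance at complete mixing, C = (0.00823·6.79 + 0.057·0.048) / (0.00823 + 0.057) = 0.05862/0.06523 = 0.8986 mg/L.

0.899 mg/L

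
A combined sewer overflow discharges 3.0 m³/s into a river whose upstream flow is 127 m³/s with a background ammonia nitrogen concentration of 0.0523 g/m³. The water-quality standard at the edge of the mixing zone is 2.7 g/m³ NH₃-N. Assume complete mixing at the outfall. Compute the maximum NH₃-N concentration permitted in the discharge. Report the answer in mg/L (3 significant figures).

115 mg/L

Mass balance: 2.7·130 = 3·Cₑ + 127·0.0523.
Cₑ = (351 − 6.642) / 3 = 114.8 mg/L.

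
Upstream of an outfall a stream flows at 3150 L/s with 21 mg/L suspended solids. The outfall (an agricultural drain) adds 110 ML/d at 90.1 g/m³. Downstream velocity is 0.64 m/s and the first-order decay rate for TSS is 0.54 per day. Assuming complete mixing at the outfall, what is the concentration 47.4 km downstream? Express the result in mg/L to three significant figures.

110 ML/d = 1.273 m³/s.
3150 L/s = 3.15 m³/s.
After complete mixing, C₀ = (1.273·90.1 + 3.15·21) / 4.423 = 40.89 mg/L.
Travel time t = 4.74e+04 m / 0.64 m/s = 7.406e+04 s = 0.8572 d.
C = 40.89·exp(−0.54·0.8572) = 40.89·0.6295 = 25.74 mg/L.

25.7 mg/L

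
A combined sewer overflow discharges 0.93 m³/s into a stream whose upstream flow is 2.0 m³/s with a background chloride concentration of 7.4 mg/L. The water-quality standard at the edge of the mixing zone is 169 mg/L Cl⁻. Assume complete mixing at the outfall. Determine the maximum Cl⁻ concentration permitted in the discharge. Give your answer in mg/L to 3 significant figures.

517 mg/L

Mass balance: 169·2.93 = 0.93·Cₑ + 2·7.4.
Cₑ = (495.2 − 14.8) / 0.93 = 516.5 mg/L.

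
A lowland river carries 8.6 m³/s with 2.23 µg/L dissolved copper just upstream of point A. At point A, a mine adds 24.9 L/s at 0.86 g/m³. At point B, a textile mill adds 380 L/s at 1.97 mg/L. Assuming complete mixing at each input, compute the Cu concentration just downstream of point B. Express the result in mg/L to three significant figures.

2.23 µg/L = 0.00223 mg/L.
24.9 L/s = 0.0249 m³/s.
After input A: C = (8.6·0.00223 + 0.0249·0.86) / 8.625 = 0.004706 mg/L.
380 L/s = 0.38 m³/s.
After input B: C = (8.625·0.004706 + 0.38·1.97) / 9.005 = 0.08764 mg/L.

0.0876 mg/L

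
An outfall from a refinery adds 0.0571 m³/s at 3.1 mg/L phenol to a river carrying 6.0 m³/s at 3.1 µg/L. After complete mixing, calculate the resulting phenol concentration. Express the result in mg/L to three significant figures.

0.0323 mg/L

3.1 µg/L = 0.0031 mg/L.
Conservation of mass across the mixing zone: C = (0.0571·3.1 + 6·0.0031) / (0.0571 + 6) = 0.1956/6.057 = 0.03229 mg/L.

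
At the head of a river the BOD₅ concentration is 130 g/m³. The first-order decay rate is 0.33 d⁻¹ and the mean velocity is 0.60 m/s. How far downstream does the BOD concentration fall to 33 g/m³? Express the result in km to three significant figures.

215 km

From C = C₀·e^(−kt), t = ln(C₀/C)/k = ln(130/33)/0.33 = 1.371/0.33 = 4.155 d.
Distance = v·t = 0.60 m/s × 3.59e+05 s = 2.154e+05 m = 215.4 km.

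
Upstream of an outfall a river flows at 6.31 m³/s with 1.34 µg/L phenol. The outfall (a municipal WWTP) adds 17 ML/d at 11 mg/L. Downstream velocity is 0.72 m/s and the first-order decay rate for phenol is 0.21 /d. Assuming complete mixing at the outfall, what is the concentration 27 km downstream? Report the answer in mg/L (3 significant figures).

17 ML/d = 0.1968 m³/s.
1.34 µg/L = 0.00134 mg/L.
After complete mixing, C₀ = (0.1968·11 + 6.31·0.00134) / 6.507 = 0.3339 mg/L.
Travel time t = 2.7e+04 m / 0.72 m/s = 3.75e+04 s = 0.434 d.
C = 0.3339·exp(−0.21·0.434) = 0.3339·0.9129 = 0.3048 mg/L.

0.305 mg/L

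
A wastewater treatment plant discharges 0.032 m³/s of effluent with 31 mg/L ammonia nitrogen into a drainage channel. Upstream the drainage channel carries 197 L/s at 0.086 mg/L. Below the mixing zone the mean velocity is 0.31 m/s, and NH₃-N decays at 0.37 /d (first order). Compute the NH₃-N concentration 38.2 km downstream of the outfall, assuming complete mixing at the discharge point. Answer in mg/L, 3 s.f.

197 L/s = 0.197 m³/s.
After complete mixing, C₀ = (0.032·31 + 0.197·0.086) / 0.229 = 4.406 mg/L.
Travel time t = 3.82e+04 m / 0.31 m/s = 1.232e+05 s = 1.426 d.
C = 4.406·exp(−0.37·1.426) = 4.406·0.59 = 2.599 mg/L.

2.60 mg/L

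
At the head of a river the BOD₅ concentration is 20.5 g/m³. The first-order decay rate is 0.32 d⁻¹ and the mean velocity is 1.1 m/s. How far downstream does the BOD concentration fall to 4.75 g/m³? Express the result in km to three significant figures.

From C = C₀·e^(−kt), t = ln(C₀/C)/k = ln(20.5/4.75)/0.32 = 1.462/0.32 = 4.57 d.
Distance = v·t = 1.1 m/s × 3.948e+05 s = 4.343e+05 m = 434.3 km.

434 km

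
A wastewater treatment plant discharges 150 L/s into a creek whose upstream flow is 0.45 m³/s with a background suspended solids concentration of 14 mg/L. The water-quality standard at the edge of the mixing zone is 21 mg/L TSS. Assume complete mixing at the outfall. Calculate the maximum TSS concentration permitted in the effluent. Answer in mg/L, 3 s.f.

150 L/s = 0.15 m³/s.
Mass balance: 21·0.6 = 0.15·Cₑ + 0.45·14.
Cₑ = (12.6 − 6.3) / 0.15 = 42 mg/L.

42.0 mg/L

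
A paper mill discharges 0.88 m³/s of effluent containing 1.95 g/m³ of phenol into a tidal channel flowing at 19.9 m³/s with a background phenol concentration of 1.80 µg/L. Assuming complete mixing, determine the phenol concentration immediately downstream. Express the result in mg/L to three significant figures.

0.0843 mg/L

1.80 µg/L = 0.0018 mg/L.
By mass balance at complete mixing, C = (0.88·1.95 + 19.9·0.0018) / (0.88 + 19.9) = 1.752/20.78 = 0.0843 mg/L.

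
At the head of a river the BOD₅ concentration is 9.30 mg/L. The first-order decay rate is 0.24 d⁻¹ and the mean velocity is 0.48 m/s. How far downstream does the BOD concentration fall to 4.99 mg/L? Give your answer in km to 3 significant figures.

From C = C₀·e^(−kt), t = ln(C₀/C)/k = ln(9.30/4.99)/0.24 = 0.6226/0.24 = 2.594 d.
Distance = v·t = 0.48 m/s × 2.241e+05 s = 1.076e+05 m = 107.6 km.

108 km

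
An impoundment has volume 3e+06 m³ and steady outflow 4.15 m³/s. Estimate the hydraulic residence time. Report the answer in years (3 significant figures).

Q = 4.15 m³/s × 3.156e+07 s/yr = 1.31e+08 m³/yr.
Hydraulic residence time τ = V/Q = 3e+06/1.31e+08 = 0.02291 yr.

0.0229 yr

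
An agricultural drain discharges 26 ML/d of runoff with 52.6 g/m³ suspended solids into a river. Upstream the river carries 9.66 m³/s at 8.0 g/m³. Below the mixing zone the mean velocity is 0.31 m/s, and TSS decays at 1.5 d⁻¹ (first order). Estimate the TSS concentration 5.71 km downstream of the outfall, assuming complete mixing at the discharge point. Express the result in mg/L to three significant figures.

6.79 mg/L

26 ML/d = 0.3009 m³/s.
After complete mixing, C₀ = (0.3009·52.6 + 9.66·8) / 9.961 = 9.347 mg/L.
Travel time t = 5710 m / 0.31 m/s = 1.842e+04 s = 0.2132 d.
C = 9.347·exp(−1.5·0.2132) = 9.347·0.7263 = 6.789 mg/L.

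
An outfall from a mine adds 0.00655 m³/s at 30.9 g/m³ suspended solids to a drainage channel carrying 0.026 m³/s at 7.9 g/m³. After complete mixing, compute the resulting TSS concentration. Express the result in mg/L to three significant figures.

12.5 mg/L

Flow-weighted mixing gives C = (0.00655·30.9 + 0.026·7.9) / (0.00655 + 0.026) = 0.4078/0.03255 = 12.53 mg/L.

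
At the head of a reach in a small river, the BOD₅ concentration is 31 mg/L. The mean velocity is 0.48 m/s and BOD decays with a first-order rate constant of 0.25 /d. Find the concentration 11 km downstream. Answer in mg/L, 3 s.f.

29.0 mg/L

Travel time t = 11 km / 0.48 m/s = 1.1e+04/0.48 = 2.292e+04 s = 0.2652 d.
First-order decay: C = 31·exp(−0.25·0.2652) = 31·0.9358 = 29.01 mg/L.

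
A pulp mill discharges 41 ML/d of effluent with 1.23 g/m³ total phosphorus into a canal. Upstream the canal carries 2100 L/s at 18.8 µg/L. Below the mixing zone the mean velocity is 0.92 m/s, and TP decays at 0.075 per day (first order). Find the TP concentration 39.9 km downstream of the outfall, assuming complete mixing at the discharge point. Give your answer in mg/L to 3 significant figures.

0.233 mg/L

41 ML/d = 0.4745 m³/s.
2100 L/s = 2.1 m³/s.
18.8 µg/L = 0.0188 mg/L.
After complete mixing, C₀ = (0.4745·1.23 + 2.1·0.0188) / 2.575 = 0.242 mg/L.
Travel time t = 3.99e+04 m / 0.92 m/s = 4.337e+04 s = 0.502 d.
C = 0.242·exp(−0.075·0.502) = 0.242·0.9631 = 0.2331 mg/L.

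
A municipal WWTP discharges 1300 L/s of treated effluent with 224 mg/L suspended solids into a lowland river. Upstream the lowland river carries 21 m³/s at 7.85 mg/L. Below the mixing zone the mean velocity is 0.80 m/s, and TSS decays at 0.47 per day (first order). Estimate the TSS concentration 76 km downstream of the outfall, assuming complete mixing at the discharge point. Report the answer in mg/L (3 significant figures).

1300 L/s = 1.3 m³/s.
After complete mixing, C₀ = (1.3·224 + 21·7.85) / 22.3 = 20.45 mg/L.
Travel time t = 7.6e+04 m / 0.80 m/s = 9.5e+04 s = 1.1 d.
C = 20.45·exp(−0.47·1.1) = 20.45·0.5964 = 12.2 mg/L.

12.2 mg/L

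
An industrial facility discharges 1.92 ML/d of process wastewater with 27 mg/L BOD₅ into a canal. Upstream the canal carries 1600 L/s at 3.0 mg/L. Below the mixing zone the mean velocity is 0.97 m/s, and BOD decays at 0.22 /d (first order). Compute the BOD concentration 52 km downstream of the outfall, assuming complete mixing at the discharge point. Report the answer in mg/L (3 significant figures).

2.90 mg/L

1.92 ML/d = 0.02222 m³/s.
1600 L/s = 1.6 m³/s.
After complete mixing, C₀ = (0.02222·27 + 1.6·3) / 1.622 = 3.329 mg/L.
Travel time t = 5.2e+04 m / 0.97 m/s = 5.361e+04 s = 0.6205 d.
C = 3.329·exp(−0.22·0.6205) = 3.329·0.8724 = 2.904 mg/L.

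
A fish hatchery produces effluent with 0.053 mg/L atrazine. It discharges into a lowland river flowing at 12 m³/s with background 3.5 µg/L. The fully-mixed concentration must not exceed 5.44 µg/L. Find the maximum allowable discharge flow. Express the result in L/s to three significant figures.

3.5 µg/L = 0.0035 mg/L.
5.44 µg/L = 0.00544 mg/L.
Mass balance at complete mixing: C_std·(Q_w + Q_r) = Q_w·C_e + Q_r·C_b.
Rearranging, Q_w = Q_r·(C_std − C_b)/(C_e − C_std) = 12·(0.00544 − 0.0035) / (0.053 − 0.00544) = 0.4895 m³/s.
= 489.5 L/s.

489 L/s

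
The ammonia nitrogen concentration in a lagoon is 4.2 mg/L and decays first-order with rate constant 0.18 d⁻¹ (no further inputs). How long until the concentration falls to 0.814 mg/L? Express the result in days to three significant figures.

9.12 d

t = ln(C₀/C)/k = ln(4.2/0.814)/0.18 = 1.641/0.18 = 9.116 d.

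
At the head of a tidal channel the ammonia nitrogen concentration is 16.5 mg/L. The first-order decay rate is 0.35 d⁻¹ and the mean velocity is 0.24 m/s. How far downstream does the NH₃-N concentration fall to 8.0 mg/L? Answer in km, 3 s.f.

42.9 km

From C = C₀·e^(−kt), t = ln(C₀/C)/k = ln(16.5/8.0)/0.35 = 0.7239/0.35 = 2.068 d.
Distance = v·t = 0.24 m/s × 1.787e+05 s = 4.289e+04 m = 42.89 km.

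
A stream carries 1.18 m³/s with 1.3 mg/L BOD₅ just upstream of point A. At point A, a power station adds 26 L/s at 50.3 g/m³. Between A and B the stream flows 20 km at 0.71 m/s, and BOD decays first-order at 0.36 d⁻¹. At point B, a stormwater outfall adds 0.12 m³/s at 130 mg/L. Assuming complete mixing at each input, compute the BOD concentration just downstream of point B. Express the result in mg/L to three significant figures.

26 L/s = 0.026 m³/s.
After input A: C = (1.18·1.3 + 0.026·50.3) / 1.206 = 2.356 mg/L.
Over the 20 km reach to input B (t = 2.817e+04 s = 0.326 d), decay gives C = 2.356·exp(−0.36·0.326) = 2.095 mg/L.
After input B: C = (1.206·2.095 + 0.12·130) / 1.326 = 13.67 mg/L.

13.7 mg/L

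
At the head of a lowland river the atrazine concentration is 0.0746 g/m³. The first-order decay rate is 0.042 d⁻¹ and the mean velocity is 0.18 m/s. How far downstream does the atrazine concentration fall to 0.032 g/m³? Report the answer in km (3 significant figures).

313 km

From C = C₀·e^(−kt), t = ln(C₀/C)/k = ln(0.0746/0.032)/0.042 = 0.8464/0.042 = 20.15 d.
Distance = v·t = 0.18 m/s × 1.741e+06 s = 3.134e+05 m = 313.4 km.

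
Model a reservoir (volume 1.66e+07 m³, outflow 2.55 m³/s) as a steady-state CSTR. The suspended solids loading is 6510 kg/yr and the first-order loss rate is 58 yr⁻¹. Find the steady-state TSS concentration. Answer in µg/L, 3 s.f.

Outflow Q = 2.55 m³/s × 3.156e+07 s/yr = 8.047e+07 m³/yr.
Steady-state CSTR mass balance: W = Q·C + k·V·C, so C = W/(Q + kV).
Q + kV = 8.047e+07 + 58·1.66e+07 = 1.043e+09 m³/yr.
C = 6510/1.043e+09 = 6.24e-06 kg/m³ = 0.00624 mg/L = 6.24 µg/L.

6.24 µg/L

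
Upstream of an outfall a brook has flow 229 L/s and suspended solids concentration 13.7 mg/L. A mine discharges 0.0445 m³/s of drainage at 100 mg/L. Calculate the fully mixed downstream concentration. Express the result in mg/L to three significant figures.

27.7 mg/L

229 L/s = 0.229 m³/s.
By mass balance at complete mixing, C = (0.0445·100 + 0.229·13.7) / (0.0445 + 0.229) = 7.587/0.2735 = 27.74 mg/L.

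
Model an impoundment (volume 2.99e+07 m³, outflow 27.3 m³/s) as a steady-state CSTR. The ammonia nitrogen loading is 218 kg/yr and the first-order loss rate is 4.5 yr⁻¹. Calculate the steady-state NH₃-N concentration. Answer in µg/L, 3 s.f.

0.219 µg/L

Outflow Q = 27.3 m³/s × 3.156e+07 s/yr = 8.615e+08 m³/yr.
Steady-state CSTR mass balance: W = Q·C + k·V·C, so C = W/(Q + kV).
Q + kV = 8.615e+08 + 4.5·2.99e+07 = 9.961e+08 m³/yr.
C = 218/9.961e+08 = 2.189e-07 kg/m³ = 0.0002189 mg/L = 0.2189 µg/L.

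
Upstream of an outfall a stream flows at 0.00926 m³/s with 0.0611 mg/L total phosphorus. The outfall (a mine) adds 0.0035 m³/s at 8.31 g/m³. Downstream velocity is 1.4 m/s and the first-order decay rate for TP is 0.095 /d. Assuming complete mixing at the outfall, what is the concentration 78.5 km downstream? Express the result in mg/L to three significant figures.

2.18 mg/L

After complete mixing, C₀ = (0.0035·8.31 + 0.00926·0.0611) / 0.01276 = 2.324 mg/L.
Travel time t = 7.85e+04 m / 1.4 m/s = 5.607e+04 s = 0.649 d.
C = 2.324·exp(−0.095·0.649) = 2.324·0.9402 = 2.185 mg/L.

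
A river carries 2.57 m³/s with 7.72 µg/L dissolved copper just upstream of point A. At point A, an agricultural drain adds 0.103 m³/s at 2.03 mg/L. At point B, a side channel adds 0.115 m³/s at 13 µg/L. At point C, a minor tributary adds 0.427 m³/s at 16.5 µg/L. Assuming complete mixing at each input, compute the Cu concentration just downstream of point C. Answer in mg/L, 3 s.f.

0.0739 mg/L

7.72 µg/L = 0.00772 mg/L.
After input A: C = (2.57·0.00772 + 0.103·2.03) / 2.673 = 0.08565 mg/L.
13 µg/L = 0.013 mg/L.
After input B: C = (2.673·0.08565 + 0.115·0.013) / 2.788 = 0.08265 mg/L.
16.5 µg/L = 0.0165 mg/L.
After input C: C = (2.788·0.08265 + 0.427·0.0165) / 3.215 = 0.07386 mg/L.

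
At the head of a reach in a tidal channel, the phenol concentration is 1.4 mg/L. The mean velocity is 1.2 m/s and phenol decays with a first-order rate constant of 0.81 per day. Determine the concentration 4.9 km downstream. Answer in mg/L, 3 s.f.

1.35 mg/L

Travel time t = 4.9 km / 1.2 m/s = 4900/1.2 = 4083 s = 0.04726 d.
First-order decay: C = 1.4·exp(−0.81·0.04726) = 1.4·0.9624 = 1.347 mg/L.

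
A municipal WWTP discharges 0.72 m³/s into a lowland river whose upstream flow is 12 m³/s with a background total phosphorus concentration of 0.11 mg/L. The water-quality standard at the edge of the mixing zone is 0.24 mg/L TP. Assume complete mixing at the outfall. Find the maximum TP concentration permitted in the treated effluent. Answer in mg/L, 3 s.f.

2.41 mg/L

Mass balance: 0.24·12.72 = 0.72·Cₑ + 12·0.11.
Cₑ = (3.053 − 1.32) / 0.72 = 2.407 mg/L.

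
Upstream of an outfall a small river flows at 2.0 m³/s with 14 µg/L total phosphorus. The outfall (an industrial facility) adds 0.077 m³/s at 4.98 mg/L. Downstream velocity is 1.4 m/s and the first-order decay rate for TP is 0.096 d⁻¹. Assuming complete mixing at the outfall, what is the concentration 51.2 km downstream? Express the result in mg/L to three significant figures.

0.190 mg/L

14 µg/L = 0.014 mg/L.
After complete mixing, C₀ = (0.077·4.98 + 2·0.014) / 2.077 = 0.1981 mg/L.
Travel time t = 5.12e+04 m / 1.4 m/s = 3.657e+04 s = 0.4233 d.
C = 0.1981·exp(−0.096·0.4233) = 0.1981·0.9602 = 0.1902 mg/L.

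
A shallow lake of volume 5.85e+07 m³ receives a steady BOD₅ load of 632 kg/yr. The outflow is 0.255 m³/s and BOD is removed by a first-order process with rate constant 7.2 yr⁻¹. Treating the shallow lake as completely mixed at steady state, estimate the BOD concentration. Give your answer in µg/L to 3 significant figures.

Outflow Q = 0.255 m³/s × 3.156e+07 s/yr = 8.047e+06 m³/yr.
Steady-state CSTR mass balance: W = Q·C + k·V·C, so C = W/(Q + kV).
Q + kV = 8.047e+06 + 7.2·5.85e+07 = 4.292e+08 m³/yr.
C = 632/4.292e+08 = 1.472e-06 kg/m³ = 0.001472 mg/L = 1.472 µg/L.

1.47 µg/L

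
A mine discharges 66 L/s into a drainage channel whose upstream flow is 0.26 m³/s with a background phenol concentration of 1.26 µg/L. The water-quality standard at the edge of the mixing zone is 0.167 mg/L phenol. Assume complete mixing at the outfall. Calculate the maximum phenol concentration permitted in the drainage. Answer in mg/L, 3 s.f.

0.820 mg/L

66 L/s = 0.066 m³/s.
1.26 µg/L = 0.00126 mg/L.
Mass balance: 0.167·0.326 = 0.066·Cₑ + 0.26·0.00126.
Cₑ = (0.05444 − 0.0003276) / 0.066 = 0.8199 mg/L.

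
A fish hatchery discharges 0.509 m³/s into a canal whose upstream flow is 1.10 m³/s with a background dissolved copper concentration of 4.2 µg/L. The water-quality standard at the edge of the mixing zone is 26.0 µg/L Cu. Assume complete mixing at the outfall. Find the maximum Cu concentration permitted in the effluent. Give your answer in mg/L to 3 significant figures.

0.0731 mg/L

4.2 µg/L = 0.0042 mg/L.
26.0 µg/L = 0.026 mg/L.
Mass balance: 0.026·1.609 = 0.509·Cₑ + 1.1·0.0042.
Cₑ = (0.04183 − 0.00462) / 0.509 = 0.07311 mg/L.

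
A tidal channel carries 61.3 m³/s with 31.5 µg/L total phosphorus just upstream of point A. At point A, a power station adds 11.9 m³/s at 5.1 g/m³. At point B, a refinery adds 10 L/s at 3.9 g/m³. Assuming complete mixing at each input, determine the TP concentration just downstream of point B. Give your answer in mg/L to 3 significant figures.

31.5 µg/L = 0.0315 mg/L.
After input A: C = (61.3·0.0315 + 11.9·5.1) / 73.2 = 0.8555 mg/L.
10 L/s = 0.01 m³/s.
After input B: C = (73.2·0.8555 + 0.01·3.9) / 73.21 = 0.8559 mg/L.

0.856 mg/L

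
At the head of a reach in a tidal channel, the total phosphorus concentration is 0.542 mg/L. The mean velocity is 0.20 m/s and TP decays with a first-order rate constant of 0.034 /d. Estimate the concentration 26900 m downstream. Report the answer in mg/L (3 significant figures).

0.514 mg/L

Travel time t = 26900 m / 0.20 m/s = 2.69e+04/0.20 = 1.345e+05 s = 1.557 d.
First-order decay: C = 0.542·exp(−0.034·1.557) = 0.542·0.9484 = 0.5141 mg/L.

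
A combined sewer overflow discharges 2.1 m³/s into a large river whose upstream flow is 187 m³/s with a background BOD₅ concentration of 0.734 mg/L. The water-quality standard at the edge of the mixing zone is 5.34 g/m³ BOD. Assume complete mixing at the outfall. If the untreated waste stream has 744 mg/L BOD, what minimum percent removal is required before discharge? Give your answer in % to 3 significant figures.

44.2 %

Mass balance: 5.34·189.1 = 2.1·Cₑ + 187·0.734.
Cₑ = (1010 − 137.3) / 2.1 = 415.5 mg/L.
Required removal = 1 − 415.5/744 = 44.15 %.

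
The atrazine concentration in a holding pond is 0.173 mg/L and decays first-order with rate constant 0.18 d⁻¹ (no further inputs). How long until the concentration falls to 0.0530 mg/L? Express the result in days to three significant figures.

t = ln(C₀/C)/k = ln(0.173/0.0530)/0.18 = 1.183/0.18 = 6.572 d.

6.57 d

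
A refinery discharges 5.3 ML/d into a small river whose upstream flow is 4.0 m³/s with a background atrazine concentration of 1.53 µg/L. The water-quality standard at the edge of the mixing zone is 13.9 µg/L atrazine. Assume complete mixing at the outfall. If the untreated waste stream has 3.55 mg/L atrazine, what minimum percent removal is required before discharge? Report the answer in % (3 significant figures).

5.3 ML/d = 0.06134 m³/s.
1.53 µg/L = 0.00153 mg/L.
13.9 µg/L = 0.0139 mg/L.
Mass balance: 0.0139·4.061 = 0.06134·Cₑ + 4·0.00153.
Cₑ = (0.05645 − 0.00612) / 0.06134 = 0.8205 mg/L.
Required removal = 1 − 0.8205/3.55 = 76.89 %.

76.9 %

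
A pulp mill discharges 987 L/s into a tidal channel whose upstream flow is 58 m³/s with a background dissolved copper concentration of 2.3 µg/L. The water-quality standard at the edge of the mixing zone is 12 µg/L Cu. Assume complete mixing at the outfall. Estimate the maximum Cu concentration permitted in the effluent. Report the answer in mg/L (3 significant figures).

0.582 mg/L

987 L/s = 0.987 m³/s.
2.3 µg/L = 0.0023 mg/L.
12 µg/L = 0.012 mg/L.
Mass balance: 0.012·58.99 = 0.987·Cₑ + 58·0.0023.
Cₑ = (0.7078 − 0.1334) / 0.987 = 0.582 mg/L.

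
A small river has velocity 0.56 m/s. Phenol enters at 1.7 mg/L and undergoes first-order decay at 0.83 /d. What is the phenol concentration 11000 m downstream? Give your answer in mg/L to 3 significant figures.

Travel time t = 11000 m / 0.56 m/s = 1.1e+04/0.56 = 1.964e+04 s = 0.2273 d.
First-order decay: C = 1.7·exp(−0.83·0.2273) = 1.7·0.828 = 1.408 mg/L.

1.41 mg/L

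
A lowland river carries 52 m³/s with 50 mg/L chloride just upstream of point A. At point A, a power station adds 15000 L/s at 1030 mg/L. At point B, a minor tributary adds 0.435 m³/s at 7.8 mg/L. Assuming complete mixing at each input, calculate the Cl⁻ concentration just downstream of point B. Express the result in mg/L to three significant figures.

15000 L/s = 15 m³/s.
After input A: C = (52·50 + 15·1030) / 67 = 269.4 mg/L.
After input B: C = (67·269.4 + 0.435·7.8) / 67.44 = 267.7 mg/L.

268 mg/L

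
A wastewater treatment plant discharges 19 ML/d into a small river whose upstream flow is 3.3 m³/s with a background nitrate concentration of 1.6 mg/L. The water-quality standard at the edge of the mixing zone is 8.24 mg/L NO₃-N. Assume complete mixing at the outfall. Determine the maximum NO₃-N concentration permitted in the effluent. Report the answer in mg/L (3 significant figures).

19 ML/d = 0.2199 m³/s.
Mass balance: 8.24·3.52 = 0.2199·Cₑ + 3.3·1.6.
Cₑ = (29 − 5.28) / 0.2199 = 107.9 mg/L.

108 mg/L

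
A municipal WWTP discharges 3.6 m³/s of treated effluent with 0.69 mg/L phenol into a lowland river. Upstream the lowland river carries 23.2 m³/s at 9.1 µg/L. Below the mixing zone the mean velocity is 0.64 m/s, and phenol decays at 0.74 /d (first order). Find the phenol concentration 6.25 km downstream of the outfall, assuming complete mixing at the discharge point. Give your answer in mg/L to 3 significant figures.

0.0925 mg/L

9.1 µg/L = 0.0091 mg/L.
After complete mixing, C₀ = (3.6·0.69 + 23.2·0.0091) / 26.8 = 0.1006 mg/L.
Travel time t = 6250 m / 0.64 m/s = 9766 s = 0.113 d.
C = 0.1006·exp(−0.74·0.113) = 0.1006·0.9198 = 0.0925 mg/L.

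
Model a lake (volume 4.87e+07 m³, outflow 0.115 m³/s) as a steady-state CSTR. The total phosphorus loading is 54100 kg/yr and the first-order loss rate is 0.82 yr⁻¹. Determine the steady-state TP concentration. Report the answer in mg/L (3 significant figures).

1.24 mg/L

Outflow Q = 0.115 m³/s × 3.156e+07 s/yr = 3.629e+06 m³/yr.
Steady-state CSTR mass balance: W = Q·C + k·V·C, so C = W/(Q + kV).
Q + kV = 3.629e+06 + 0.82·4.87e+07 = 4.356e+07 m³/yr.
C = 54100/4.356e+07 = 0.001242 kg/m³ = 1.242 mg/L.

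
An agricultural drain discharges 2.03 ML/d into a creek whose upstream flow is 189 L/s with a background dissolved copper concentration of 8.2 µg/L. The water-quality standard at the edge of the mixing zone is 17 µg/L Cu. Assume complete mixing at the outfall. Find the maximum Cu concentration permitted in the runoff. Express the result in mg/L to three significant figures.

0.0878 mg/L

2.03 ML/d = 0.0235 m³/s.
189 L/s = 0.189 m³/s.
8.2 µg/L = 0.0082 mg/L.
17 µg/L = 0.017 mg/L.
Mass balance: 0.017·0.2125 = 0.0235·Cₑ + 0.189·0.0082.
Cₑ = (0.003612 − 0.00155) / 0.0235 = 0.08779 mg/L.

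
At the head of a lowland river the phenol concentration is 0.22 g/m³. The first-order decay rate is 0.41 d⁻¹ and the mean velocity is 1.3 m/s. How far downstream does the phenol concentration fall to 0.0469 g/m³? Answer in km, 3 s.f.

From C = C₀·e^(−kt), t = ln(C₀/C)/k = ln(0.22/0.0469)/0.41 = 1.546/0.41 = 3.77 d.
Distance = v·t = 1.3 m/s × 3.257e+05 s = 4.234e+05 m = 423.4 km.

423 km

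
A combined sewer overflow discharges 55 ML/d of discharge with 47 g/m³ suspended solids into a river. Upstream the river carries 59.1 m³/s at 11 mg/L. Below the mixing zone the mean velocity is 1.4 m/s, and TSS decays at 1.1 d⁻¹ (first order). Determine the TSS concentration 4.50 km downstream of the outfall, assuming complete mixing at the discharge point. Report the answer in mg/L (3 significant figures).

10.9 mg/L

55 ML/d = 0.6366 m³/s.
After complete mixing, C₀ = (0.6366·47 + 59.1·11) / 59.74 = 11.38 mg/L.
Travel time t = 4500 m / 1.4 m/s = 3214 s = 0.0372 d.
C = 11.38·exp(−1.1·0.0372) = 11.38·0.9599 = 10.93 mg/L.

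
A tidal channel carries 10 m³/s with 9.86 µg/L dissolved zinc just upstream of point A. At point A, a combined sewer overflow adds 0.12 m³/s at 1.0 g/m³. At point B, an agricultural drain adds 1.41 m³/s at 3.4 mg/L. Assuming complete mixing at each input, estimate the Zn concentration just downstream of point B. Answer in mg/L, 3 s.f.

0.435 mg/L

9.86 µg/L = 0.00986 mg/L.
After input A: C = (10·0.00986 + 0.12·1) / 10.12 = 0.0216 mg/L.
After input B: C = (10.12·0.0216 + 1.41·3.4) / 11.53 = 0.4347 mg/L.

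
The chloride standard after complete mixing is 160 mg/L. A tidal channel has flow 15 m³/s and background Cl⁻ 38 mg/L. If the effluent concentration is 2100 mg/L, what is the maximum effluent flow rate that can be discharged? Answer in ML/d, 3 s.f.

Mass balance at complete mixing: C_std·(Q_w + Q_r) = Q_w·C_e + Q_r·C_b.
Rearranging, Q_w = Q_r·(C_std − C_b)/(C_e − C_std) = 15·(160 − 38) / (2100 − 160) = 0.9433 m³/s.
= 81.5 ML/d.

81.5 ML/d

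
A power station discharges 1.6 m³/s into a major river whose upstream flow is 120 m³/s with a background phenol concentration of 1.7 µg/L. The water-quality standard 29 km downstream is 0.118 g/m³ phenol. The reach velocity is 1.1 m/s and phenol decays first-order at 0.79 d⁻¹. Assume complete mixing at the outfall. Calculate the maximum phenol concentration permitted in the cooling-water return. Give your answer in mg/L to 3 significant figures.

11.3 mg/L

1.7 µg/L = 0.0017 mg/L.
Travel time to the compliance point: t = 2.9e+04/1.1 = 2.636e+04 s = 0.3051 d; decay factor exp(−0.79·0.3051) = 0.7858.
So the concentration just after mixing may be at most 0.118/0.7858 = 0.1502 mg/L.
Mass balance: 0.1502·121.6 = 1.6·Cₑ + 120·0.0017.
Cₑ = (18.26 − 0.204) / 1.6 = 11.29 mg/L.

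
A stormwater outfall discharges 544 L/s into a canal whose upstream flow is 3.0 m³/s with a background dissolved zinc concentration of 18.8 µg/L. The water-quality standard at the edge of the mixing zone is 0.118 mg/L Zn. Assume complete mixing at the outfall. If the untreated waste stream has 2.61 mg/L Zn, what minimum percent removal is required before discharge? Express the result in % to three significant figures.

544 L/s = 0.544 m³/s.
18.8 µg/L = 0.0188 mg/L.
Mass balance: 0.118·3.544 = 0.544·Cₑ + 3·0.0188.
Cₑ = (0.4182 − 0.0564) / 0.544 = 0.6651 mg/L.
Required removal = 1 − 0.6651/2.61 = 74.52 %.

74.5 %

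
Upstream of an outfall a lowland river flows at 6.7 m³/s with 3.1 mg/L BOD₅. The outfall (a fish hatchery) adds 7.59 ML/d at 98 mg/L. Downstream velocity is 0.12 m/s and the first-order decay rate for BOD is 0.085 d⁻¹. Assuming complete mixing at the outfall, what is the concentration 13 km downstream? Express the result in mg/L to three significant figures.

3.89 mg/L

7.59 ML/d = 0.08785 m³/s.
After complete mixing, C₀ = (0.08785·98 + 6.7·3.1) / 6.788 = 4.328 mg/L.
Travel time t = 1.3e+04 m / 0.12 m/s = 1.083e+05 s = 1.254 d.
C = 4.328·exp(−0.085·1.254) = 4.328·0.8989 = 3.891 mg/L.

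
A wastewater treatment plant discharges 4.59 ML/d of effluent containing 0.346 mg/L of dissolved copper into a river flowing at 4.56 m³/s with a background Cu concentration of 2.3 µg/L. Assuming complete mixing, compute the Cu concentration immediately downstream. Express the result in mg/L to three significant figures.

4.59 ML/d = 0.05312 m³/s.
2.3 µg/L = 0.0023 mg/L.
Flow-weighted mixing gives C = (0.05312·0.346 + 4.56·0.0023) / (0.05312 + 4.56) = 0.02887/4.613 = 0.006258 mg/L.

0.00626 mg/L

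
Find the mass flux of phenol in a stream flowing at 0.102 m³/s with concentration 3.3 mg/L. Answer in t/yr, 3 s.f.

Mass flux = Q·C = 0.102 m³/s × 3.3 g/m³ = 0.3366 g/s.
= 0.3366 g/s × 31.56 = 10.62 t/yr.

10.6 t/yr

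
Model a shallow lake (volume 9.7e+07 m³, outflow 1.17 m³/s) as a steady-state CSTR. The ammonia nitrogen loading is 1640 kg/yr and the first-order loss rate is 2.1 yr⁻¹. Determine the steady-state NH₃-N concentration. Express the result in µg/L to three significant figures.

Outflow Q = 1.17 m³/s × 3.156e+07 s/yr = 3.692e+07 m³/yr.
Steady-state CSTR mass balance: W = Q·C + k·V·C, so C = W/(Q + kV).
Q + kV = 3.692e+07 + 2.1·9.7e+07 = 2.406e+08 m³/yr.
C = 1640/2.406e+08 = 6.816e-06 kg/m³ = 0.006816 mg/L = 6.816 µg/L.

6.82 µg/L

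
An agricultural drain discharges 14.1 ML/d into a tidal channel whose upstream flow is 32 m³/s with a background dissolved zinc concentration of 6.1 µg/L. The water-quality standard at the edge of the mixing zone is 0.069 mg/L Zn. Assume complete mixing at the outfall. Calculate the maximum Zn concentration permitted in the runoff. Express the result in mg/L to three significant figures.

14.1 ML/d = 0.1632 m³/s.
6.1 µg/L = 0.0061 mg/L.
Mass balance: 0.069·32.16 = 0.1632·Cₑ + 32·0.0061.
Cₑ = (2.219 − 0.1952) / 0.1632 = 12.4 mg/L.

12.4 mg/L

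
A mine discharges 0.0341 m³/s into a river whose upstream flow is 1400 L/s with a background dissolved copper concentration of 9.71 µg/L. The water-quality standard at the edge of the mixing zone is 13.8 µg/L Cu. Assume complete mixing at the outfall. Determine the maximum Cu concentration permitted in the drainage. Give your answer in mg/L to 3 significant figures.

1400 L/s = 1.4 m³/s.
9.71 µg/L = 0.00971 mg/L.
13.8 µg/L = 0.0138 mg/L.
Mass balance: 0.0138·1.434 = 0.0341·Cₑ + 1.4·0.00971.
Cₑ = (0.01979 − 0.01359) / 0.0341 = 0.1817 mg/L.

0.182 mg/L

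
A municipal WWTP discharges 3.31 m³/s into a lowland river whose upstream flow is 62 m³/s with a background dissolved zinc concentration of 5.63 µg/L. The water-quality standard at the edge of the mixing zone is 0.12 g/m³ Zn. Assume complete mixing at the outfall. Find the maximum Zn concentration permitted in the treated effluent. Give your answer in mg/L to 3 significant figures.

2.26 mg/L

5.63 µg/L = 0.00563 mg/L.
Mass balance: 0.12·65.31 = 3.31·Cₑ + 62·0.00563.
Cₑ = (7.837 − 0.3491) / 3.31 = 2.262 mg/L.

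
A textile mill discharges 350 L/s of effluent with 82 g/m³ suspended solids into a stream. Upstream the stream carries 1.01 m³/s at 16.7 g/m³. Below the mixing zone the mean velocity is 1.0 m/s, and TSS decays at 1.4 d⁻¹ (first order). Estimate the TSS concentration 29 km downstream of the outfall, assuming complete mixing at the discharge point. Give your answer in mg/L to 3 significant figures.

350 L/s = 0.35 m³/s.
After complete mixing, C₀ = (0.35·82 + 1.01·16.7) / 1.36 = 33.51 mg/L.
Travel time t = 2.9e+04 m / 1.0 m/s = 2.9e+04 s = 0.3356 d.
C = 33.51·exp(−1.4·0.3356) = 33.51·0.6251 = 20.94 mg/L.

20.9 mg/L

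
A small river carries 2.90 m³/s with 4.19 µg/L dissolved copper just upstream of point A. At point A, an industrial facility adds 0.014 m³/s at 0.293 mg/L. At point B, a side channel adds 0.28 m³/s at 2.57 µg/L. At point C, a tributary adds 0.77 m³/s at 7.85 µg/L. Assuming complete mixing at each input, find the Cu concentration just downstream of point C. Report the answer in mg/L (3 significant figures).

0.00581 mg/L

4.19 µg/L = 0.00419 mg/L.
After input A: C = (2.9·0.00419 + 0.014·0.293) / 2.914 = 0.005578 mg/L.
2.57 µg/L = 0.00257 mg/L.
After input B: C = (2.914·0.005578 + 0.28·0.00257) / 3.194 = 0.005314 mg/L.
7.85 µg/L = 0.00785 mg/L.
After input C: C = (3.194·0.005314 + 0.77·0.00785) / 3.964 = 0.005807 mg/L.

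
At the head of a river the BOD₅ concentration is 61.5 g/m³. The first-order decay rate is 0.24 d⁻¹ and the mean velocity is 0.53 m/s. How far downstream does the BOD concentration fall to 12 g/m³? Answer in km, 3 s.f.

312 km

From C = C₀·e^(−kt), t = ln(C₀/C)/k = ln(61.5/12)/0.24 = 1.634/0.24 = 6.809 d.
Distance = v·t = 0.53 m/s × 5.883e+05 s = 3.118e+05 m = 311.8 km.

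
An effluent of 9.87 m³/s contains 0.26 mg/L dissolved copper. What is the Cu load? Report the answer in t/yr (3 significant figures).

81.0 t/yr

Mass flux = Q·C = 9.87 m³/s × 0.26 g/m³ = 2.566 g/s.
= 2.566 g/s × 31.56 = 80.98 t/yr.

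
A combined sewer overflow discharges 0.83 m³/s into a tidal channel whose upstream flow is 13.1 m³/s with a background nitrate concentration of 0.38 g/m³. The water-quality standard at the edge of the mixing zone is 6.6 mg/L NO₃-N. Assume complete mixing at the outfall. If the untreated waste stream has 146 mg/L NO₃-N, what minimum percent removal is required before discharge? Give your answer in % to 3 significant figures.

28.2 %

Mass balance: 6.6·13.93 = 0.83·Cₑ + 13.1·0.38.
Cₑ = (91.94 − 4.978) / 0.83 = 104.8 mg/L.
Required removal = 1 − 104.8/146 = 28.24 %.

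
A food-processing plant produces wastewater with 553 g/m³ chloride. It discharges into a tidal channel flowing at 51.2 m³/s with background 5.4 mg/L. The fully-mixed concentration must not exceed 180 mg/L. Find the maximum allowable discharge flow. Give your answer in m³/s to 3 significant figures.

24.0 m³/s

Mass balance at complete mixing: C_std·(Q_w + Q_r) = Q_w·C_e + Q_r·C_b.
Rearranging, Q_w = Q_r·(C_std − C_b)/(C_e − C_std) = 51.2·(180 − 5.4) / (553 − 180) = 23.97 m³/s.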